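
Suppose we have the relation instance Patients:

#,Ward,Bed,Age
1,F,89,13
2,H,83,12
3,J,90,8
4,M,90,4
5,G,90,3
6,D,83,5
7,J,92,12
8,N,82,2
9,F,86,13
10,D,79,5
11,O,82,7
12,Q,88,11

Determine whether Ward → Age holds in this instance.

No

Ward=F: rows 1, 9 → Age = 13, 13 ✓
Ward=H: row 2 → Age = 12 ✓
Ward=J: rows 3, 7 → Age takes values {8, 12} — violation
Ward=M: row 4 → Age = 4 ✓
Ward=G: row 5 → Age = 3 ✓
Ward=D: rows 6, 10 → Age = 5, 5 ✓
Ward=N: row 8 → Age = 2 ✓
Ward=O: row 11 → Age = 7 ✓
Ward=Q: row 12 → Age = 11 ✓
Two rows agree on Ward but differ on Age, so Ward → Age does not hold.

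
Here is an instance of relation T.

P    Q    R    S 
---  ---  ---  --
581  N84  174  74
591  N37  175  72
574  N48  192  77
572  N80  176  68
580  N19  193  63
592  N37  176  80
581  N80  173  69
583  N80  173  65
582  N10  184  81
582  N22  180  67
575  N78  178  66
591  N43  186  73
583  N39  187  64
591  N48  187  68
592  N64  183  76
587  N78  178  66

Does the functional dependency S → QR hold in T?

S=74: 1 row → {Q,R} = (N84, 174) ✓
S=72: 1 row → {Q,R} = (N37, 175) ✓
S=77: 1 row → {Q,R} = (N48, 192) ✓
S=68: 2 rows → {Q,R} takes values {(N80, 176), (N48, 187)} — violation
S=63: 1 row → {Q,R} = (N19, 193) ✓
S=80: 1 row → {Q,R} = (N37, 176) ✓
S=69: 1 row → {Q,R} = (N80, 173) ✓
S=65: 1 row → {Q,R} = (N80, 173) ✓
S=81: 1 row → {Q,R} = (N10, 184) ✓
S=67: 1 row → {Q,R} = (N22, 180) ✓
S=66: 2 rows → {Q,R} = (N78, 178), (N78, 178) ✓
S=73: 1 row → {Q,R} = (N43, 186) ✓
S=64: 1 row → {Q,R} = (N39, 187) ✓
S=76: 1 row → {Q,R} = (N64, 183) ✓
Two rows agree on S but differ on QR, so S → QR does not hold.

No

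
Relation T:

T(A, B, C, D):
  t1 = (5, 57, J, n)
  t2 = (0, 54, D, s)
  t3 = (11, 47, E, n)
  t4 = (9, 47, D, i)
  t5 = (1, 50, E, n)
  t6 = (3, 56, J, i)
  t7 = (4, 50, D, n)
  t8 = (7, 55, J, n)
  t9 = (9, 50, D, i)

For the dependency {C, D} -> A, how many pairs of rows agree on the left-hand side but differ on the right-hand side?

(C=J, D=n): violating pairs (1,8) — 1 pair.
(C=E, D=n): violating pairs (3,5) — 1 pair.
(C=D, D=i): all 2 rows agree on A — 0 pairs.

2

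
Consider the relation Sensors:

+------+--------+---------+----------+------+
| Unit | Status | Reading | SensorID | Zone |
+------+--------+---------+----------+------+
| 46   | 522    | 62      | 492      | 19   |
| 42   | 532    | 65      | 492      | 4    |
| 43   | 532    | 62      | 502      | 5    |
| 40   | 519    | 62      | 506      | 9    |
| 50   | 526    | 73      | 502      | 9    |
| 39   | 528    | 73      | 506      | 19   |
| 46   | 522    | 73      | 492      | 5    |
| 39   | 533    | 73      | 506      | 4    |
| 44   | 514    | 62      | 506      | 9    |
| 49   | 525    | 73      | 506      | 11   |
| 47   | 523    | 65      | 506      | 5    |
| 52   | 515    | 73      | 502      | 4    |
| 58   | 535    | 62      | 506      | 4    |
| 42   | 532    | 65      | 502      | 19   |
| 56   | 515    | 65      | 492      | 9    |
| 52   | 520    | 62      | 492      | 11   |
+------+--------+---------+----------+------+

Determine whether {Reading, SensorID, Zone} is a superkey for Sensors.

No

Two distinct rows share (Reading=62, SensorID=506, Zone=9), so {Reading, SensorID, Zone} does not determine every attribute — not a superkey.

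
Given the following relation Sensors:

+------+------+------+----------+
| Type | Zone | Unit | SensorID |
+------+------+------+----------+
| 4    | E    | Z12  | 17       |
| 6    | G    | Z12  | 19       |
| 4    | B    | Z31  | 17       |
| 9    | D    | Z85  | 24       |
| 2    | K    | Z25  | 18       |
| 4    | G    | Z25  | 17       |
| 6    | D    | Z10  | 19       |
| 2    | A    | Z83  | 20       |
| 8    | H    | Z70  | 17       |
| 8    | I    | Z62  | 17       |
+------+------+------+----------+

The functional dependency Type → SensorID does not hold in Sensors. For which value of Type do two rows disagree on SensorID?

Type=4: 3 rows → SensorID = 17, 17, 17 ✓
Type=6: 2 rows → SensorID = 19, 19 ✓
Type=9: 1 row → SensorID = 24 ✓
Type=2: 2 rows → SensorID takes values {18, 20} — violation
Type=8: 2 rows → SensorID = 17, 17 ✓
The only Type value with inconsistent SensorID is Type=2.

2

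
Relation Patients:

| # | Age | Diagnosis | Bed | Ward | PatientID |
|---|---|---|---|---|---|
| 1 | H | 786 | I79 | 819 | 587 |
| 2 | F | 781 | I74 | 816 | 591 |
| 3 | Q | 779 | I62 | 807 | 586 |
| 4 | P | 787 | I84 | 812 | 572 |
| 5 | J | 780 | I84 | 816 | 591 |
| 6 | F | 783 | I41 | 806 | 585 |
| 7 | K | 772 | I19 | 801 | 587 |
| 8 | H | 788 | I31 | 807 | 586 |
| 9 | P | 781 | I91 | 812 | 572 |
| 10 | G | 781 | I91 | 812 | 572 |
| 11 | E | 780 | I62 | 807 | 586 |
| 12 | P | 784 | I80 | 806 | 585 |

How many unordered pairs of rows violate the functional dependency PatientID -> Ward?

PatientID=587: violating pairs (1,7) — 1 pair.
PatientID=591: all 2 rows agree on Ward — 0 pairs.
PatientID=586: all 3 rows agree on Ward — 0 pairs.
PatientID=572: all 3 rows agree on Ward — 0 pairs.
PatientID=585: all 2 rows agree on Ward — 0 pairs.

1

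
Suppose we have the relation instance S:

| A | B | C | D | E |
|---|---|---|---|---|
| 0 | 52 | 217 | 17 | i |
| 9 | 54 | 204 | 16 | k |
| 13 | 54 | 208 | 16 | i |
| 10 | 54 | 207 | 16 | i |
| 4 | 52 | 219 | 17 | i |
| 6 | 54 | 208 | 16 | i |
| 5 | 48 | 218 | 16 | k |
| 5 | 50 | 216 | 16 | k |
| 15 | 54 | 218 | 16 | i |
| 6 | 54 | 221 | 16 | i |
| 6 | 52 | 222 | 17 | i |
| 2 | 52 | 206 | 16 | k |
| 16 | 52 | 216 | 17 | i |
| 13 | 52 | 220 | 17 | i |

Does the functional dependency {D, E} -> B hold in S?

No

(D=17, E=i): 5 rows → B = 52, 52, 52, 52, 52 ✓
(D=16, E=k): 4 rows → B takes values {54, 48, 50, 52} — violation
(D=16, E=i): 5 rows → B = 54, 54, 54, 54, 54 ✓
Two rows agree on {D, E} but differ on B, so {D, E} -> B does not hold.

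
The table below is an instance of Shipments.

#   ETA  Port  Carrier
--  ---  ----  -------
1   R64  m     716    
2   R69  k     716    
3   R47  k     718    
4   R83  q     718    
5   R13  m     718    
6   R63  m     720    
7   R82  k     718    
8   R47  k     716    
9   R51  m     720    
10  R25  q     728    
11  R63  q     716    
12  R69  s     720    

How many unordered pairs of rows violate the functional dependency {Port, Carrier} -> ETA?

(Port=k, Carrier=716): violating pairs (2,8) — 1 pair.
(Port=k, Carrier=718): violating pairs (3,7) — 1 pair.
(Port=m, Carrier=720): violating pairs (6,9) — 1 pair.

3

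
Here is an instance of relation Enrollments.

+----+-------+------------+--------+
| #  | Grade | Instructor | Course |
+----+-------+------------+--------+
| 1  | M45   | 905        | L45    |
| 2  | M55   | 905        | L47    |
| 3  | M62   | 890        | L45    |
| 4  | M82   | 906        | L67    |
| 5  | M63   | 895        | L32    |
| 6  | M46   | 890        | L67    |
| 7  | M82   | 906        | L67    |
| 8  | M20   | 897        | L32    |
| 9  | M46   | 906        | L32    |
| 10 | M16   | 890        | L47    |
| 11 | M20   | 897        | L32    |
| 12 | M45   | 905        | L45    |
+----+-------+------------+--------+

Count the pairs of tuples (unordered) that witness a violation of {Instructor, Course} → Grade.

0

(Instructor=905, Course=L45): all 2 rows agree on Grade — 0 pairs.
(Instructor=906, Course=L67): all 2 rows agree on Grade — 0 pairs.
(Instructor=897, Course=L32): all 2 rows agree on Grade — 0 pairs.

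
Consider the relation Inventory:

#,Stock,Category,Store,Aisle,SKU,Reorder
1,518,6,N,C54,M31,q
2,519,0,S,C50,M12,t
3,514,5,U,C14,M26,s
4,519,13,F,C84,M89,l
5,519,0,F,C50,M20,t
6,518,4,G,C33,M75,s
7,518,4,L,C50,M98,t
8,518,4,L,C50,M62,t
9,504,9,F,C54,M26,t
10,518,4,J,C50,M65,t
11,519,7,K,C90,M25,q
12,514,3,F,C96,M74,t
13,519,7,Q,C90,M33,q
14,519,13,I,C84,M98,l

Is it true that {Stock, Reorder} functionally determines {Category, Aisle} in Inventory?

(Stock=518, Reorder=q): row 1 → {Category,Aisle} = (6, C54) ✓
(Stock=519, Reorder=t): rows 2, 5 → {Category,Aisle} = (0, C50), (0, C50) ✓
(Stock=514, Reorder=s): row 3 → {Category,Aisle} = (5, C14) ✓
(Stock=519, Reorder=l): rows 4, 14 → {Category,Aisle} = (13, C84), (13, C84) ✓
(Stock=518, Reorder=s): row 6 → {Category,Aisle} = (4, C33) ✓
(Stock=518, Reorder=t): rows 7, 8, 10 → {Category,Aisle} = (4, C50), (4, C50), (4, C50) ✓
(Stock=504, Reorder=t): row 9 → {Category,Aisle} = (9, C54) ✓
(Stock=519, Reorder=q): rows 11, 13 → {Category,Aisle} = (7, C90), (7, C90) ✓
(Stock=514, Reorder=t): row 12 → {Category,Aisle} = (3, C96) ✓
Every {Stock, Reorder} value is associated with a single {Category, Aisle} value, so {Stock, Reorder} -> {Category, Aisle} holds.

Yes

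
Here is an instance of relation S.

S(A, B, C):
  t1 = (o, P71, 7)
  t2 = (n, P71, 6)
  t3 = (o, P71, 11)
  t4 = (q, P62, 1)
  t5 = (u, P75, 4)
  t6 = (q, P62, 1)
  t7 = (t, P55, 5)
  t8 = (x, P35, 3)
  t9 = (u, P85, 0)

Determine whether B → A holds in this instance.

B=P71: rows 1, 2, 3 → A takes values {o, n} — violation
B=P62: rows 4, 6 → A = q, q ✓
B=P75: row 5 → A = u ✓
B=P55: row 7 → A = t ✓
B=P35: row 8 → A = x ✓
B=P85: row 9 → A = u ✓
Two rows agree on B but differ on A, so B → A does not hold.

No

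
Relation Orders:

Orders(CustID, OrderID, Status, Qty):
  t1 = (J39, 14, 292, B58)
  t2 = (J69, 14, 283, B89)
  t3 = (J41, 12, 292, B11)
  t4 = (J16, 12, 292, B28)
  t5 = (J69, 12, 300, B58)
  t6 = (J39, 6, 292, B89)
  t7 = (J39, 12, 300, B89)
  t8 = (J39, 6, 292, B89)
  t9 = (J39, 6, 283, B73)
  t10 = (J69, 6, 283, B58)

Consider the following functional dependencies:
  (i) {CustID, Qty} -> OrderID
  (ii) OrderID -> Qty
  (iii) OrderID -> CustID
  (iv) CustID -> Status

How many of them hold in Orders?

0

(i) {CustID, Qty} -> OrderID: (CustID=J69, Qty=B58): rows 5, 10 → OrderID takes values {12, 6} — violation; (CustID=J39, Qty=B89): rows 6, 7, 8 → OrderID takes values {6, 12} — violation — fails.
(ii) OrderID -> Qty: OrderID=14: rows 1, 2 → Qty takes values {B58, B89} — violation; OrderID=12: rows 3, 4, 5, 7 → Qty takes values {B11, B28, B58, B89} — violation; OrderID=6: rows 6, 8, 9, 10 → Qty takes values {B89, B73, B58} — violation — fails.
(iii) OrderID -> CustID: OrderID=14: rows 1, 2 → CustID takes values {J39, J69} — violation; OrderID=12: rows 3, 4, 5, 7 → CustID takes values {J41, J16, J69, J39} — violation; OrderID=6: rows 6, 8, 9, 10 → CustID takes values {J39, J69} — violation — fails.
(iv) CustID -> Status: CustID=J39: rows 1, 6, 7, 8, 9 → Status takes values {292, 300, 283} — violation; CustID=J69: rows 2, 5, 10 → Status takes values {283, 300} — violation — fails.
None of the 4 dependencies hold.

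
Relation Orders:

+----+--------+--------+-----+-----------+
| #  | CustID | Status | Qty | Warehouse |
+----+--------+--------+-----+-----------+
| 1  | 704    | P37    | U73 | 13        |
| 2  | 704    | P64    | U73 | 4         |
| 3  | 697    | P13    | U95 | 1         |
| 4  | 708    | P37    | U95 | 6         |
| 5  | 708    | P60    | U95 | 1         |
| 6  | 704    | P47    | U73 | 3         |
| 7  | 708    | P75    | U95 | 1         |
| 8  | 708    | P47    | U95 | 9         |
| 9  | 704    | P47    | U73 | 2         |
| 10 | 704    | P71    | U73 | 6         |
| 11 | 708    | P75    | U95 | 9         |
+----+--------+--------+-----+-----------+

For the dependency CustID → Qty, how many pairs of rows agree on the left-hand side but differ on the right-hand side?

CustID=704: all 5 rows agree on Qty — 0 pairs.
CustID=708: all 5 rows agree on Qty — 0 pairs.

0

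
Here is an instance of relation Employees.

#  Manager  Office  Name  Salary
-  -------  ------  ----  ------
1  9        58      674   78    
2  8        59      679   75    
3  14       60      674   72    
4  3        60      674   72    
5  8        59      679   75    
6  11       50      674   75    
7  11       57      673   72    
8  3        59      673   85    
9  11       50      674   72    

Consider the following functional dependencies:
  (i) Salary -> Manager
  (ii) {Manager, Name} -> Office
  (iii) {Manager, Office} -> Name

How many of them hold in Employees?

2

(i) Salary -> Manager: Salary=75: rows 2, 5, 6 → Manager takes values {8, 11} — violation; Salary=72: rows 3, 4, 7, 9 → Manager takes values {14, 3, 11} — violation — fails.
(ii) {Manager, Name} -> Office: every LHS value maps to a single RHS value — holds.
(iii) {Manager, Office} -> Name: every LHS value maps to a single RHS value — holds.
2 of the 3 dependencies hold.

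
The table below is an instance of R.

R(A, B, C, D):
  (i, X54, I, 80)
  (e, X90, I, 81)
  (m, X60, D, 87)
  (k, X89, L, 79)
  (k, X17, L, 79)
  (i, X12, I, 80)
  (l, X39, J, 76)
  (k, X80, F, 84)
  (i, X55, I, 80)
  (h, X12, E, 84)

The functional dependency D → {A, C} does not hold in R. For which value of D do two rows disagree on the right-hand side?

D=80: 3 rows → {A,C} = (i, I), (i, I), (i, I) ✓
D=81: 1 row → {A,C} = (e, I) ✓
D=87: 1 row → {A,C} = (m, D) ✓
D=79: 2 rows → {A,C} = (k, L), (k, L) ✓
D=76: 1 row → {A,C} = (l, J) ✓
D=84: 2 rows → {A,C} takes values {(k, F), (h, E)} — violation
The only D value with inconsistent RHS is D=84.

84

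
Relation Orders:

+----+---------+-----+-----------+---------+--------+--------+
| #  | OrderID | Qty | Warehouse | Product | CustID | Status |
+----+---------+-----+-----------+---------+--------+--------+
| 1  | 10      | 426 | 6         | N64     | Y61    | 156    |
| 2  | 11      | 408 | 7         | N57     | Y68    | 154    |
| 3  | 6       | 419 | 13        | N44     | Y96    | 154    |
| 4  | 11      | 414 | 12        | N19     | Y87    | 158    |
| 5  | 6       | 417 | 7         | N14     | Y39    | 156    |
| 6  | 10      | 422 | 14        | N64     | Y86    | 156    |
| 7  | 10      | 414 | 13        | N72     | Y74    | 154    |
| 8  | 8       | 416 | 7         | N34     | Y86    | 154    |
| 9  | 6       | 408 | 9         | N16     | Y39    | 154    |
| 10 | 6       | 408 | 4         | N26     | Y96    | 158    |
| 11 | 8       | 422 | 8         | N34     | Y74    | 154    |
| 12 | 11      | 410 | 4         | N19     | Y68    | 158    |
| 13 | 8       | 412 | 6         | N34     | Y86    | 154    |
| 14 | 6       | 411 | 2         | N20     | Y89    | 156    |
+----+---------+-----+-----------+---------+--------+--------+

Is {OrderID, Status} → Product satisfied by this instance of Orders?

(OrderID=10, Status=156): rows 1, 6 → Product = N64, N64 ✓
(OrderID=11, Status=154): row 2 → Product = N57 ✓
(OrderID=6, Status=154): rows 3, 9 → Product takes values {N44, N16} — violation
(OrderID=11, Status=158): rows 4, 12 → Product = N19, N19 ✓
(OrderID=6, Status=156): rows 5, 14 → Product takes values {N14, N20} — violation
(OrderID=10, Status=154): row 7 → Product = N72 ✓
(OrderID=8, Status=154): rows 8, 11, 13 → Product = N34, N34, N34 ✓
(OrderID=6, Status=158): row 10 → Product = N26 ✓
Two rows agree on {OrderID, Status} but differ on Product, so {OrderID, Status} → Product does not hold.

No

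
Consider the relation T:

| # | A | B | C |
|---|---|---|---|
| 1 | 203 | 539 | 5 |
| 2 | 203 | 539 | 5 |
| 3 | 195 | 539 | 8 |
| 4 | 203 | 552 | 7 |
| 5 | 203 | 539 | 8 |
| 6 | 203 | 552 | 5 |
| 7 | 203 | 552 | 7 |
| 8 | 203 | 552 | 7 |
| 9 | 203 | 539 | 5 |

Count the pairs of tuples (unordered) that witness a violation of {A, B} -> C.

(A=203, B=539): violating pairs (1,5), (2,5), (5,9) — 3 pairs.
(A=203, B=552): violating pairs (4,6), (6,7), (6,8) — 3 pairs.

6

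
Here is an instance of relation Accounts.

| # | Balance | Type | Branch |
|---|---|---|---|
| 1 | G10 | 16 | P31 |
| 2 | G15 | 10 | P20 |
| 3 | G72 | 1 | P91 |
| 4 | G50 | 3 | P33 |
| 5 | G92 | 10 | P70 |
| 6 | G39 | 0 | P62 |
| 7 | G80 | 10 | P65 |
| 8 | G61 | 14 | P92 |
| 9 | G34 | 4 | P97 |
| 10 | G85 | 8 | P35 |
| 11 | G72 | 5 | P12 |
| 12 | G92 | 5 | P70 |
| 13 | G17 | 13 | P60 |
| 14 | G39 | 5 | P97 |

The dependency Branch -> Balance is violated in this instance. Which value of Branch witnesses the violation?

P97

Branch=P31: row 1 → Balance = G10 ✓
Branch=P20: row 2 → Balance = G15 ✓
Branch=P91: row 3 → Balance = G72 ✓
Branch=P33: row 4 → Balance = G50 ✓
Branch=P70: rows 5, 12 → Balance = G92, G92 ✓
Branch=P62: row 6 → Balance = G39 ✓
Branch=P65: row 7 → Balance = G80 ✓
Branch=P92: row 8 → Balance = G61 ✓
Branch=P97: rows 9, 14 → Balance takes values {G34, G39} — violation
Branch=P35: row 10 → Balance = G85 ✓
Branch=P12: row 11 → Balance = G72 ✓
Branch=P60: row 13 → Balance = G17 ✓
The only Branch value with inconsistent Balance is Branch=P97.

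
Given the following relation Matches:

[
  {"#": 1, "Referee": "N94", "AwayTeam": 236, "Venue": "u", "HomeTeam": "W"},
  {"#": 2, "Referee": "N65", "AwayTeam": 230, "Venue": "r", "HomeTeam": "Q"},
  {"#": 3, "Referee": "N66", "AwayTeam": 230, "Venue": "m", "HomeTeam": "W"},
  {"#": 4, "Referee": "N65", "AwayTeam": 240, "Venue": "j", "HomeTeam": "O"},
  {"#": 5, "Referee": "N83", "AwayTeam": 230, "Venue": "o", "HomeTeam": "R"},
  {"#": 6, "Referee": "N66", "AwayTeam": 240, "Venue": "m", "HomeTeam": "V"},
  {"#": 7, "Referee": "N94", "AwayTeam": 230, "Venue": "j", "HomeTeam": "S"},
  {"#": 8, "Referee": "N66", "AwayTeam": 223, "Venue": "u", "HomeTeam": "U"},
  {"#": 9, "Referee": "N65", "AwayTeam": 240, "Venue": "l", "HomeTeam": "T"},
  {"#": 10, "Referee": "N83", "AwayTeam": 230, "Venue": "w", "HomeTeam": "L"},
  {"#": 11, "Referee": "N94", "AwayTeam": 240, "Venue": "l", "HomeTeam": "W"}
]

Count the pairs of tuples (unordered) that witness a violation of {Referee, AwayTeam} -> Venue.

(Referee=N65, AwayTeam=240): violating pairs (4,9) — 1 pair.
(Referee=N83, AwayTeam=230): violating pairs (5,10) — 1 pair.

2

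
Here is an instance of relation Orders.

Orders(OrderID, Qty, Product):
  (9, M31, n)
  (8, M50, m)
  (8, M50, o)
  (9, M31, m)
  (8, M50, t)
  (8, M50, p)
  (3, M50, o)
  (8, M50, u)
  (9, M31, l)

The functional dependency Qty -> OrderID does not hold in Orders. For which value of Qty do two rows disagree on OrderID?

Qty=M31: 3 rows → OrderID = 9, 9, 9 ✓
Qty=M50: 6 rows → OrderID takes values {8, 3} — violation
The only Qty value with inconsistent OrderID is Qty=M50.

M50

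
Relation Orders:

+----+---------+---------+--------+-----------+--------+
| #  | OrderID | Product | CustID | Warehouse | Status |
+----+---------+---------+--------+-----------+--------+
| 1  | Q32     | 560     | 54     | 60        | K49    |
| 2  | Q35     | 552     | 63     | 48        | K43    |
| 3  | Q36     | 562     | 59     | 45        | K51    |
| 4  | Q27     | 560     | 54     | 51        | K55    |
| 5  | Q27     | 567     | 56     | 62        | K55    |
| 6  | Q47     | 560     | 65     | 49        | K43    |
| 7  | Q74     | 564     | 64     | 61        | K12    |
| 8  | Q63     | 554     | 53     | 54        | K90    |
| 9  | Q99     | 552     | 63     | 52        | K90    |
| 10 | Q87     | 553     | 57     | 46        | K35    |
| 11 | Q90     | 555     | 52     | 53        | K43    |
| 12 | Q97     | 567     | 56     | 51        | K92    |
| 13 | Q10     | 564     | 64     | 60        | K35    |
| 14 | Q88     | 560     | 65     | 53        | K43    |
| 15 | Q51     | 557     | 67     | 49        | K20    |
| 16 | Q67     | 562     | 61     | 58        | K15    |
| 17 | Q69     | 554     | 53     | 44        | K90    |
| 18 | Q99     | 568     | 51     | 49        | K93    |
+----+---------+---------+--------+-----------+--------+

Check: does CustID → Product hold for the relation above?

CustID=54: rows 1, 4 → Product = 560, 560 ✓
CustID=63: rows 2, 9 → Product = 552, 552 ✓
CustID=59: row 3 → Product = 562 ✓
CustID=56: rows 5, 12 → Product = 567, 567 ✓
CustID=65: rows 6, 14 → Product = 560, 560 ✓
CustID=64: rows 7, 13 → Product = 564, 564 ✓
CustID=53: rows 8, 17 → Product = 554, 554 ✓
CustID=57: row 10 → Product = 553 ✓
CustID=52: row 11 → Product = 555 ✓
CustID=67: row 15 → Product = 557 ✓
CustID=61: row 16 → Product = 562 ✓
CustID=51: row 18 → Product = 568 ✓
Every CustID value is associated with a single Product value, so CustID → Product holds.

Yes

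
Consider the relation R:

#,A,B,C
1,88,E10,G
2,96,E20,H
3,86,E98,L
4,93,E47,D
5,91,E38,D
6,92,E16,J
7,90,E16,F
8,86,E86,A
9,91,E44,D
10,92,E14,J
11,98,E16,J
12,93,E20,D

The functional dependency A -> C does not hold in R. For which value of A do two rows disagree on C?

A=88: row 1 → C = G ✓
A=96: row 2 → C = H ✓
A=86: rows 3, 8 → C takes values {L, A} — violation
A=93: rows 4, 12 → C = D, D ✓
A=91: rows 5, 9 → C = D, D ✓
A=92: rows 6, 10 → C = J, J ✓
A=90: row 7 → C = F ✓
A=98: row 11 → C = J ✓
The only A value with inconsistent C is A=86.

86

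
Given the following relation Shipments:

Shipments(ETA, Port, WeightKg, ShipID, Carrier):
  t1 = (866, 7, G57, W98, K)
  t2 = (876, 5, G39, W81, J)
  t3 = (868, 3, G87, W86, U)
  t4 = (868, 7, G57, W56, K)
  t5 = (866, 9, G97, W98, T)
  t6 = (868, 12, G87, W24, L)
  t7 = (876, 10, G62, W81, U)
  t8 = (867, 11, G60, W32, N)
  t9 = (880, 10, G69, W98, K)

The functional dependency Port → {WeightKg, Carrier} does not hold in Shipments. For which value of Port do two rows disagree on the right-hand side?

10

Port=7: rows 1, 4 → {WeightKg,Carrier} = (G57, K), (G57, K) ✓
Port=5: row 2 → {WeightKg,Carrier} = (G39, J) ✓
Port=3: row 3 → {WeightKg,Carrier} = (G87, U) ✓
Port=9: row 5 → {WeightKg,Carrier} = (G97, T) ✓
Port=12: row 6 → {WeightKg,Carrier} = (G87, L) ✓
Port=10: rows 7, 9 → {WeightKg,Carrier} takes values {(G62, U), (G69, K)} — violation
Port=11: row 8 → {WeightKg,Carrier} = (G60, N) ✓
The only Port value with inconsistent RHS is Port=10.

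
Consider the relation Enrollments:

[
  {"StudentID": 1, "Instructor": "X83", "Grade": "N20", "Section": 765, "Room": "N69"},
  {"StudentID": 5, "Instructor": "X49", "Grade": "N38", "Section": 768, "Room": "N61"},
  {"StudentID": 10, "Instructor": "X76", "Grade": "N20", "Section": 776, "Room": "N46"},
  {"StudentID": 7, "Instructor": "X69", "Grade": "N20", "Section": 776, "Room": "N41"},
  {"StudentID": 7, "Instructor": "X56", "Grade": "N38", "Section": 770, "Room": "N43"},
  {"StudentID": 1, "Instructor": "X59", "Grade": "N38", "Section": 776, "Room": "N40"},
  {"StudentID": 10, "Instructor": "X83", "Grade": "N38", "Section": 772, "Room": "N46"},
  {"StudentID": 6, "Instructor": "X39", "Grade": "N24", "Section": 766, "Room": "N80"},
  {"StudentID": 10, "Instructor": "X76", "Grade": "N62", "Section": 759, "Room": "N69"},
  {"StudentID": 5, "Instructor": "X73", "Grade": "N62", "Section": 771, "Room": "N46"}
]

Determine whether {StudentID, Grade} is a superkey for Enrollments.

Yes

All 10 rows have distinct {StudentID, Grade} values, so {StudentID, Grade} → (all attributes) holds and {StudentID, Grade} is a superkey.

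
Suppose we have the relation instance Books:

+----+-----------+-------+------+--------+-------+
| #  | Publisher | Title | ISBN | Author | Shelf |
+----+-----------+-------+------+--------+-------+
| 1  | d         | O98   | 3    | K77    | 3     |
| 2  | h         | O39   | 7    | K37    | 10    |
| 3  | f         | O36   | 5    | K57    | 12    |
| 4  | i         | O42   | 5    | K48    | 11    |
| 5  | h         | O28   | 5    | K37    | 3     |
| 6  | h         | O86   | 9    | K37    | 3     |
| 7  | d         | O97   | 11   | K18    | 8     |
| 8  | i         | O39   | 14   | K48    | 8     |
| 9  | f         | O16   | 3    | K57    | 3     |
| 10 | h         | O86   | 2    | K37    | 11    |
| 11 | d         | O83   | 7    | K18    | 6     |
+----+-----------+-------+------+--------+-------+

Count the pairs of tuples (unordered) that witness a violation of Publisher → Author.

2

Publisher=d: violating pairs (1,7), (1,11) — 2 pairs.
Publisher=h: all 4 rows agree on Author — 0 pairs.
Publisher=f: all 2 rows agree on Author — 0 pairs.
Publisher=i: all 2 rows agree on Author — 0 pairs.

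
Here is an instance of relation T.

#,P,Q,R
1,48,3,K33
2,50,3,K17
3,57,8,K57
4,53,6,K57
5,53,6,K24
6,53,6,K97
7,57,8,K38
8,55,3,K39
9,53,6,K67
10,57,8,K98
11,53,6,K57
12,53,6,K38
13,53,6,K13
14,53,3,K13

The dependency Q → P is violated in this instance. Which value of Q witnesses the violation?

Q=3: rows 1, 2, 8, 14 → P takes values {48, 50, 55, 53} — violation
Q=8: rows 3, 7, 10 → P = 57, 57, 57 ✓
Q=6: rows 4, 5, 6, 9, 11, 12, 13 → P = 53, 53, 53, 53, 53, 53, 53 ✓
The only Q value with inconsistent P is Q=3.

3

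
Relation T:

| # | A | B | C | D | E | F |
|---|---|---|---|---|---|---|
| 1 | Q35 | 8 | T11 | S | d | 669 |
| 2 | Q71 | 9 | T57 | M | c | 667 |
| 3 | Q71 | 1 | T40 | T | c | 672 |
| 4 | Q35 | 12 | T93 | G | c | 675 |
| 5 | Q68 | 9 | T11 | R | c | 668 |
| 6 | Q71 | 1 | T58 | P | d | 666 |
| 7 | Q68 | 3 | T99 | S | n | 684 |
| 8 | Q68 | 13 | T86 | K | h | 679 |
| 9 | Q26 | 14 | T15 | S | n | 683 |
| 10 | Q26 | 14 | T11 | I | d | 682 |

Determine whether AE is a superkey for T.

Rows 2 and 3 have the same AE value (A=Q71, E=c) but are distinct tuples, so AE does not determine every attribute — not a superkey.

No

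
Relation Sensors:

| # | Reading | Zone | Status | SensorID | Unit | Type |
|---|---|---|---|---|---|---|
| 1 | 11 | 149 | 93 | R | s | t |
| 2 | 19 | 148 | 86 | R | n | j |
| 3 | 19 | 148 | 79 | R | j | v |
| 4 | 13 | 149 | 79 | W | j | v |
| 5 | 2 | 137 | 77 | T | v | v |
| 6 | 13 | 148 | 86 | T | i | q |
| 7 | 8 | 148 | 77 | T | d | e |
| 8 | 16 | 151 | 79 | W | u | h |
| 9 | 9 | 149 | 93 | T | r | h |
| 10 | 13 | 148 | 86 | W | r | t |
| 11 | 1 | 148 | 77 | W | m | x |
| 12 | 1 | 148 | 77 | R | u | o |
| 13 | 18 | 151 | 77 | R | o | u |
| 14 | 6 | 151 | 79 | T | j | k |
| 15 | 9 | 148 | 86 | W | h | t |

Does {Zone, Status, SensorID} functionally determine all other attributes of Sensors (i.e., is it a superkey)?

Rows 10 and 15 have the same {Zone, Status, SensorID} value (Zone=148, Status=86, SensorID=W) but are distinct tuples, so {Zone, Status, SensorID} does not determine every attribute — not a superkey.

No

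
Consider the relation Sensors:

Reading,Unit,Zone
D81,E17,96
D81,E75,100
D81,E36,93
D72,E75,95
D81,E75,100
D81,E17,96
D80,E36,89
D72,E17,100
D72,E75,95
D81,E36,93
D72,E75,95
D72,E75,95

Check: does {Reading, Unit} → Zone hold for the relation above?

Yes

(Reading=D81, Unit=E17): 2 rows → Zone = 96, 96 ✓
(Reading=D81, Unit=E75): 2 rows → Zone = 100, 100 ✓
(Reading=D81, Unit=E36): 2 rows → Zone = 93, 93 ✓
(Reading=D72, Unit=E75): 4 rows → Zone = 95, 95, 95, 95 ✓
(Reading=D80, Unit=E36): 1 row → Zone = 89 ✓
(Reading=D72, Unit=E17): 1 row → Zone = 100 ✓
Every {Reading, Unit} value is associated with a single Zone value, so {Reading, Unit} → Zone holds.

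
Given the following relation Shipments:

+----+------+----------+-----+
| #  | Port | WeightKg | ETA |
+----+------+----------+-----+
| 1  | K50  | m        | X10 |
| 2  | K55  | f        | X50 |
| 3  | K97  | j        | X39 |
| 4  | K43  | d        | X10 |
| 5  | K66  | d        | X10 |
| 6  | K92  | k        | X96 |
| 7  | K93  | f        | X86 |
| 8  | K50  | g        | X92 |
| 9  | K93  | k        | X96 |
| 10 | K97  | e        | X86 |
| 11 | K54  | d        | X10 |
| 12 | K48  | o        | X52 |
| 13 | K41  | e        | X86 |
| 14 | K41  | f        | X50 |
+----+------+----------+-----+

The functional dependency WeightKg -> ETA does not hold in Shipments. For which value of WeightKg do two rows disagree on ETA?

WeightKg=m: row 1 → ETA = X10 ✓
WeightKg=f: rows 2, 7, 14 → ETA takes values {X50, X86} — violation
WeightKg=j: row 3 → ETA = X39 ✓
WeightKg=d: rows 4, 5, 11 → ETA = X10, X10, X10 ✓
WeightKg=k: rows 6, 9 → ETA = X96, X96 ✓
WeightKg=g: row 8 → ETA = X92 ✓
WeightKg=e: rows 10, 13 → ETA = X86, X86 ✓
WeightKg=o: row 12 → ETA = X52 ✓
The only WeightKg value with inconsistent ETA is WeightKg=f.

f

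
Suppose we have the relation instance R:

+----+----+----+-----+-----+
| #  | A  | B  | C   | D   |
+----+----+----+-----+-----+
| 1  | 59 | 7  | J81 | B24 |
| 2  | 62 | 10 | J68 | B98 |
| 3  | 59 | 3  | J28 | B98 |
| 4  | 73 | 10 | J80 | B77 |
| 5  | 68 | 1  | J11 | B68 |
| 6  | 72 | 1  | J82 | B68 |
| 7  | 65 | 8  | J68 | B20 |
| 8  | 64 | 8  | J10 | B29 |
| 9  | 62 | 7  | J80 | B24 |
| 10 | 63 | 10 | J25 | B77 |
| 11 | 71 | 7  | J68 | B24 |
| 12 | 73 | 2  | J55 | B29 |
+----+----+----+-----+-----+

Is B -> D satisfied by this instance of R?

No

B=7: rows 1, 9, 11 → D = B24, B24, B24 ✓
B=10: rows 2, 4, 10 → D takes values {B98, B77} — violation
B=3: row 3 → D = B98 ✓
B=1: rows 5, 6 → D = B68, B68 ✓
B=8: rows 7, 8 → D takes values {B20, B29} — violation
B=2: row 12 → D = B29 ✓
Two rows agree on B but differ on D, so B -> D does not hold.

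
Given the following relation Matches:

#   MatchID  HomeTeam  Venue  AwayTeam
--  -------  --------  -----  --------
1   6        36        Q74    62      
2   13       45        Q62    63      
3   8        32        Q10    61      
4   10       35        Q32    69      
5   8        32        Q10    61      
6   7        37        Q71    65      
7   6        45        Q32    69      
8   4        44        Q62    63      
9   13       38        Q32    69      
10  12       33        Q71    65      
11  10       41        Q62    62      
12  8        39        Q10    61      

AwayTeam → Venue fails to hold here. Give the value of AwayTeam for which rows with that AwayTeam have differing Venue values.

62

AwayTeam=62: rows 1, 11 → Venue takes values {Q74, Q62} — violation
AwayTeam=63: rows 2, 8 → Venue = Q62, Q62 ✓
AwayTeam=61: rows 3, 5, 12 → Venue = Q10, Q10, Q10 ✓
AwayTeam=69: rows 4, 7, 9 → Venue = Q32, Q32, Q32 ✓
AwayTeam=65: rows 6, 10 → Venue = Q71, Q71 ✓
The only AwayTeam value with inconsistent Venue is AwayTeam=62.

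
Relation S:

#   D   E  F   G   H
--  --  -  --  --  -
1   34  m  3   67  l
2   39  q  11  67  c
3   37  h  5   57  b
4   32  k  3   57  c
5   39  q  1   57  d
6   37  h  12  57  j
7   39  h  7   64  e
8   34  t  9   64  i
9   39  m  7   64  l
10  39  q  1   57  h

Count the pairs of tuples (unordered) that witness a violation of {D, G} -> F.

1

(D=37, G=57): violating pairs (3,6) — 1 pair.
(D=39, G=57): all 2 rows agree on F — 0 pairs.
(D=39, G=64): all 2 rows agree on F — 0 pairs.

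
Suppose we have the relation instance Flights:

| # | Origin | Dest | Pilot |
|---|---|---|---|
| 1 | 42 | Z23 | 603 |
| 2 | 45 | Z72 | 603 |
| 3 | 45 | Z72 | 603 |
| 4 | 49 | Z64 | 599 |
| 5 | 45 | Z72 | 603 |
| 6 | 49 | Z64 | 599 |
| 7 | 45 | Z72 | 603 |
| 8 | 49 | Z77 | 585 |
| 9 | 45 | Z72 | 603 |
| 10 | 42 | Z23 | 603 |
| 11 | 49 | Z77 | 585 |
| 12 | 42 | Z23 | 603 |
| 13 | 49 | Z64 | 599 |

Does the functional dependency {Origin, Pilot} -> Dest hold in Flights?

(Origin=42, Pilot=603): rows 1, 10, 12 → Dest = Z23, Z23, Z23 ✓
(Origin=45, Pilot=603): rows 2, 3, 5, 7, 9 → Dest = Z72, Z72, Z72, Z72, Z72 ✓
(Origin=49, Pilot=599): rows 4, 6, 13 → Dest = Z64, Z64, Z64 ✓
(Origin=49, Pilot=585): rows 8, 11 → Dest = Z77, Z77 ✓
Every {Origin, Pilot} value is associated with a single Dest value, so {Origin, Pilot} -> Dest holds.

Yes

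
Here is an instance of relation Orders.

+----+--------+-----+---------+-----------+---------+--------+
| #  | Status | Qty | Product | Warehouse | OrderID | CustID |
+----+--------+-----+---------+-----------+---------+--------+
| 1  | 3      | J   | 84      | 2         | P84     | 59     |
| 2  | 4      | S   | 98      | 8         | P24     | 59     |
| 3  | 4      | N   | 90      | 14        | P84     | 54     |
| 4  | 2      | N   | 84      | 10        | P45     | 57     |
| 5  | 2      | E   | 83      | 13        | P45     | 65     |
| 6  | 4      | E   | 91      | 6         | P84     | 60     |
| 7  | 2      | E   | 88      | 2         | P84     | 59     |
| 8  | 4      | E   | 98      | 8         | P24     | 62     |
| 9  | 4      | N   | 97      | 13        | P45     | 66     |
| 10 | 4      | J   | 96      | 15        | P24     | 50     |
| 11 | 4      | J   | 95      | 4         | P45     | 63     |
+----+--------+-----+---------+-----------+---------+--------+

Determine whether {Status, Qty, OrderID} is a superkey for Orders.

All 11 rows have distinct {Status, Qty, OrderID} values, so {Status, Qty, OrderID} → (all attributes) holds and {Status, Qty, OrderID} is a superkey.

Yes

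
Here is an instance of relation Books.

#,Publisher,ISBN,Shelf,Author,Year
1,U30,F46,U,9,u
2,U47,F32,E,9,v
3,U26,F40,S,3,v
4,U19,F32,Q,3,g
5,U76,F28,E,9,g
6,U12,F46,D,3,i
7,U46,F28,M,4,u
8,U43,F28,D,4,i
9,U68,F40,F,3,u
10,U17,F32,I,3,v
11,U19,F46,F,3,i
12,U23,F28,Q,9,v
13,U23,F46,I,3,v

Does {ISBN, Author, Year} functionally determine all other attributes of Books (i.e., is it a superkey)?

Rows 6 and 11 have the same {ISBN, Author, Year} value (ISBN=F46, Author=3, Year=i) but are distinct tuples, so {ISBN, Author, Year} does not determine every attribute — not a superkey.

No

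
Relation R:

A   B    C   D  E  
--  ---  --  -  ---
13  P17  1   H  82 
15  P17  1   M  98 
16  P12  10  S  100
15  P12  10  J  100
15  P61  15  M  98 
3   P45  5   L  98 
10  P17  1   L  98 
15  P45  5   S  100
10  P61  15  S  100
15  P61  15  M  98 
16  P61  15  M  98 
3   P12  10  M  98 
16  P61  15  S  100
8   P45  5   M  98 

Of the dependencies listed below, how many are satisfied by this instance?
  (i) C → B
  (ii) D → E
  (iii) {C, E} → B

3

(i) C → B: every LHS value maps to a single RHS value — holds.
(ii) D → E: every LHS value maps to a single RHS value — holds.
(iii) {C, E} → B: every LHS value maps to a single RHS value — holds.
3 of the 3 dependencies hold.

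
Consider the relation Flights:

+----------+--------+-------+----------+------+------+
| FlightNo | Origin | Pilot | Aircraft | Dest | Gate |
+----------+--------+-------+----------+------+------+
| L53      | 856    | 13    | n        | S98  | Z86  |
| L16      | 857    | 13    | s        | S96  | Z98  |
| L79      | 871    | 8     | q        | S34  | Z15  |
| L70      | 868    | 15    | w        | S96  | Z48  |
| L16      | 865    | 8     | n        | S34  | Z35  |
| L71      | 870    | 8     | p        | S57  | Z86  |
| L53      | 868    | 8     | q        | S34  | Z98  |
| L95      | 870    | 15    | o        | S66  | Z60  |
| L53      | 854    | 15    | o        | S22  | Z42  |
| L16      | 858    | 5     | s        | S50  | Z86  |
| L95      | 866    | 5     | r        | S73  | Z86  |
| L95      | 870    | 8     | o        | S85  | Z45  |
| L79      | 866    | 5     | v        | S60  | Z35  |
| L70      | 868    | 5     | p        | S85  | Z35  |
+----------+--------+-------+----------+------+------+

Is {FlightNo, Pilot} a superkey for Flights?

All 14 rows have distinct {FlightNo, Pilot} values, so {FlightNo, Pilot} → (all attributes) holds and {FlightNo, Pilot} is a superkey.

Yes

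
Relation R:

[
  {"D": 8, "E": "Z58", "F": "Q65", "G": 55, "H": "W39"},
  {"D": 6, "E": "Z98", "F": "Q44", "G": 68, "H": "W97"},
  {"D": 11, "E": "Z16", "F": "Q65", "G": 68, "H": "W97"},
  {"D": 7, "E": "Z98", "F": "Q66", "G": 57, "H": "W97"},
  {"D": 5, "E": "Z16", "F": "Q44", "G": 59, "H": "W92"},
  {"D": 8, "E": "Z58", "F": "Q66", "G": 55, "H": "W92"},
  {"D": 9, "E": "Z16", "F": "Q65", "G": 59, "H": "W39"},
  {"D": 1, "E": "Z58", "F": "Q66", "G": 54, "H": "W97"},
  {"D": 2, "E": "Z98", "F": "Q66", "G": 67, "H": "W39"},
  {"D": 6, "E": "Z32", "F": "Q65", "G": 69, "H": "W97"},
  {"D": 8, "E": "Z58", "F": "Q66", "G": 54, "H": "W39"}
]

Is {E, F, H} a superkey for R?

All 11 rows have distinct {E, F, H} values, so {E, F, H} → (all attributes) holds and {E, F, H} is a superkey.

Yes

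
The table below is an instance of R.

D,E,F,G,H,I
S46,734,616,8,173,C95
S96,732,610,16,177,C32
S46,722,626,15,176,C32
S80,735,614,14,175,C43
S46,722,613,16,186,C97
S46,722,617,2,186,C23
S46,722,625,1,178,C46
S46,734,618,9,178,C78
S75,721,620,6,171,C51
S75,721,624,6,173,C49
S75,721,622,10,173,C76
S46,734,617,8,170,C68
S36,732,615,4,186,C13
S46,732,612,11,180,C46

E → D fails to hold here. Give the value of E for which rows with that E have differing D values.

732

E=734: 3 rows → D = S46, S46, S46 ✓
E=732: 3 rows → D takes values {S96, S36, S46} — violation
E=722: 4 rows → D = S46, S46, S46, S46 ✓
E=735: 1 row → D = S80 ✓
E=721: 3 rows → D = S75, S75, S75 ✓
The only E value with inconsistent D is E=732.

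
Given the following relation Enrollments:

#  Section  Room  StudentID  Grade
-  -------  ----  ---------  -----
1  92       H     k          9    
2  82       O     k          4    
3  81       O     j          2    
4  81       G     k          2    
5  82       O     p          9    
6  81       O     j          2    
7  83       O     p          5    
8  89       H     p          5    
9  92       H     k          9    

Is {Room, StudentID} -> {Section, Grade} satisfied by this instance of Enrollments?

No

(Room=H, StudentID=k): rows 1, 9 → {Section,Grade} = (92, 9), (92, 9) ✓
(Room=O, StudentID=k): row 2 → {Section,Grade} = (82, 4) ✓
(Room=O, StudentID=j): rows 3, 6 → {Section,Grade} = (81, 2), (81, 2) ✓
(Room=G, StudentID=k): row 4 → {Section,Grade} = (81, 2) ✓
(Room=O, StudentID=p): rows 5, 7 → {Section,Grade} takes values {(82, 9), (83, 5)} — violation
(Room=H, StudentID=p): row 8 → {Section,Grade} = (89, 5) ✓
Two rows agree on {Room, StudentID} but differ on {Section, Grade}, so {Room, StudentID} -> {Section, Grade} does not hold.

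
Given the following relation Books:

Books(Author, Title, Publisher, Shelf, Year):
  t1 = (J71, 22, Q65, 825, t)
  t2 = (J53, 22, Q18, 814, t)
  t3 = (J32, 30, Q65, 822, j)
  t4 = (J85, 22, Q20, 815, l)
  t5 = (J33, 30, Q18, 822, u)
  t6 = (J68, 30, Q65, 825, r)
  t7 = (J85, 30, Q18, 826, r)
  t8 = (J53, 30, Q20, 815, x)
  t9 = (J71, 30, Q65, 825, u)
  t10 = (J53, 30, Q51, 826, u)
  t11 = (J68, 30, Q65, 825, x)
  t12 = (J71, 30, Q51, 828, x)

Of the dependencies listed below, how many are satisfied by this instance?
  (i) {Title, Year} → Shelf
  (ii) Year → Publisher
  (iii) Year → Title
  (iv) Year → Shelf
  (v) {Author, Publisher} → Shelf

2

(i) {Title, Year} → Shelf: (Title=22, Year=t): rows 1, 2 → Shelf takes values {825, 814} — violation; (Title=30, Year=u): rows 5, 9, 10 → Shelf takes values {822, 825, 826} — violation; (Title=30, Year=r): rows 6, 7 → Shelf takes values {825, 826} — violation; (Title=30, Year=x): rows 8, 11, 12 → Shelf takes values {815, 825, 828} — violation — fails.
(ii) Year → Publisher: Year=t: rows 1, 2 → Publisher takes values {Q65, Q18} — violation; Year=u: rows 5, 9, 10 → Publisher takes values {Q18, Q65, Q51} — violation; Year=r: rows 6, 7 → Publisher takes values {Q65, Q18} — violation; Year=x: rows 8, 11, 12 → Publisher takes values {Q20, Q65, Q51} — violation — fails.
(iii) Year → Title: every LHS value maps to a single RHS value — holds.
(iv) Year → Shelf: Year=t: rows 1, 2 → Shelf takes values {825, 814} — violation; Year=u: rows 5, 9, 10 → Shelf takes values {822, 825, 826} — violation; Year=r: rows 6, 7 → Shelf takes values {825, 826} — violation; Year=x: rows 8, 11, 12 → Shelf takes values {815, 825, 828} — violation — fails.
(v) {Author, Publisher} → Shelf: every LHS value maps to a single RHS value — holds.
2 of the 5 dependencies hold.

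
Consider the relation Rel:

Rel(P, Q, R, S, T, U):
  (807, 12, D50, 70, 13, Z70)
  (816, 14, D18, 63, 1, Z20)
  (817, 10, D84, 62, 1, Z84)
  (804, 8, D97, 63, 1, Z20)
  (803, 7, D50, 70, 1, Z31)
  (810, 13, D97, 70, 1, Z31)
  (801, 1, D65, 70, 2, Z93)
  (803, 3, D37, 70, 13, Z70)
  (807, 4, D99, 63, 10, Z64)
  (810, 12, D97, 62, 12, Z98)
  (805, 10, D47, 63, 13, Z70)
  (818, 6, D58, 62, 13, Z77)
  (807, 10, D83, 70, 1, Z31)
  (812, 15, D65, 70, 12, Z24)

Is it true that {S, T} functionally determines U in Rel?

(S=70, T=13): 2 rows → U = Z70, Z70 ✓
(S=63, T=1): 2 rows → U = Z20, Z20 ✓
(S=62, T=1): 1 row → U = Z84 ✓
(S=70, T=1): 3 rows → U = Z31, Z31, Z31 ✓
(S=70, T=2): 1 row → U = Z93 ✓
(S=63, T=10): 1 row → U = Z64 ✓
(S=62, T=12): 1 row → U = Z98 ✓
(S=63, T=13): 1 row → U = Z70 ✓
(S=62, T=13): 1 row → U = Z77 ✓
(S=70, T=12): 1 row → U = Z24 ✓
Every {S, T} value is associated with a single U value, so {S, T} → U holds.

Yes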